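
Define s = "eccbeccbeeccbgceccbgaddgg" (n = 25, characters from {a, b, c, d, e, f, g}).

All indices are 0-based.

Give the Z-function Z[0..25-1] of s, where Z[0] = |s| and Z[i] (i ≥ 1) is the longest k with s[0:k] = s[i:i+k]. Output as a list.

Z[0]=25
i=1: i≥r, start 0; Z[1]=0
i=2: i≥r, start 0; Z[2]=0
i=3: i≥r, start 0; Z[3]=0
i=4: i≥r, start 0; Z[4]=5 scan→box=[4,9)
i=5: min(r-i=4, Z[1]=0)=0; Z[5]=0
i=6: min(r-i=3, Z[2]=0)=0; Z[6]=0
i=7: min(r-i=2, Z[3]=0)=0; Z[7]=0
i=8: min(r-i=1, Z[4]=5)=1; Z[8]=1
i=9: i≥r, start 0; Z[9]=4 scan→box=[9,13)
i=10: min(r-i=3, Z[1]=0)=0; Z[10]=0
i=11: min(r-i=2, Z[2]=0)=0; Z[11]=0
i=12: min(r-i=1, Z[3]=0)=0; Z[12]=0
i=13: i≥r, start 0; Z[13]=0
i=14: i≥r, start 0; Z[14]=0
i=15: i≥r, start 0; Z[15]=4 scan→box=[15,19)
i=16: min(r-i=3, Z[1]=0)=0; Z[16]=0
i=17: min(r-i=2, Z[2]=0)=0; Z[17]=0
i=18: min(r-i=1, Z[3]=0)=0; Z[18]=0
i=19: i≥r, start 0; Z[19]=0
i=20: i≥r, start 0; Z[20]=0
i=21: i≥r, start 0; Z[21]=0
i=22: i≥r, start 0; Z[22]=0
i=23: i≥r, start 0; Z[23]=0
i=24: i≥r, start 0; Z[24]=0

[25, 0, 0, 0, 5, 0, 0, 0, 1, 4, 0, 0, 0, 0, 0, 4, 0, 0, 0, 0, 0, 0, 0, 0, 0]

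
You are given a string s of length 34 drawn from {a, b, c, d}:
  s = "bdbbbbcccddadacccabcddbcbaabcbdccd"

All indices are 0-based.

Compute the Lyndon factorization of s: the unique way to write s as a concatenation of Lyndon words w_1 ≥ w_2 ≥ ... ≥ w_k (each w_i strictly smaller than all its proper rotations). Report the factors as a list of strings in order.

["bd", "bbbbcccdd", "ad", "accc", "abcddbcb", "aabcbdccd"]

emit factor 1: 'bd' (i=0, period=2)
emit factor 2: 'bbbbcccdd' (i=2, period=9)
emit factor 3: 'ad' (i=11, period=2)
emit factor 4: 'accc' (i=13, period=4)
emit factor 5: 'abcddbcb' (i=17, period=8)
emit factor 6: 'aabcbdccd' (i=25, period=9)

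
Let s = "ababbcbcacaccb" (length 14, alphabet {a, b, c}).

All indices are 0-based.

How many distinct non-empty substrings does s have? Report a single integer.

rank | idx | suffix
   0 |   0 | ababbcbcacaccb
   1 |   2 | abbcbcacaccb
   2 |   8 | acaccb
   3 |  10 | accb
   4 |  13 | b
   5 |   1 | babbcbcacaccb
   6 |   3 | bbcbcacaccb
   7 |   6 | bcacaccb
   8 |   4 | bcbcacaccb
   9 |   7 | cacaccb
  10 |   9 | caccb
  11 |  12 | cb
  12 |   5 | cbcacaccb
  13 |  11 | ccb

SA = [0, 2, 8, 10, 13, 1, 3, 6, 4, 7, 9, 12, 5, 11]
rank  pair      lcp
   1  s[0:],s[2:]  2  'ab'
   2  s[2:],s[8:]  1  'a'
   3  s[8:],s[10:]  2  'ac'
   4  s[10:],s[13:]  0  ''
   5  s[13:],s[1:]  1  'b'
   6  s[1:],s[3:]  1  'b'
   7  s[3:],s[6:]  1  'b'
   8  s[6:],s[4:]  2  'bc'
   9  s[4:],s[7:]  0  ''
  10  s[7:],s[9:]  3  'cac'
  11  s[9:],s[12:]  1  'c'
  12  s[12:],s[5:]  2  'cb'
  13  s[5:],s[11:]  1  'c'

n(n+1)/2 = 14·15/2 = 105
Σ LCP = 0 + 2 + 1 + 2 + 0 + 1 + 1 + 1 + 2 + 0 + 3 + 1 + 2 + 1 = 17
distinct = 105 − 17 = 88

88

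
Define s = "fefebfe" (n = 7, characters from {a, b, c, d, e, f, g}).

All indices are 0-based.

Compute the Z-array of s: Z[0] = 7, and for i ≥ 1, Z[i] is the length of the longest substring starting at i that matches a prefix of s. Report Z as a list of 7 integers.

Z[0]=7
i=1: outside box; Z[1]=0
i=2: outside box; Z[2]=2 scan→box=[2,4)
i=3: min(r-i=1, Z[1]=0)=0; Z[3]=0
i=4: outside box; Z[4]=0
i=5: outside box; Z[5]=2 scan→box=[5,7)
i=6: min(r-i=1, Z[1]=0)=0; Z[6]=0

[7, 0, 2, 0, 0, 2, 0]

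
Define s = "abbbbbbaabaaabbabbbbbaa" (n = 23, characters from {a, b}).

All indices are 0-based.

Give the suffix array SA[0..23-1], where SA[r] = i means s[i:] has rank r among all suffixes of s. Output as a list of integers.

rank→(start, suffix):
  0 → (22, 'a')
  1 → (21, 'aa')
  2 → (10, 'aaabbabbbbbaa')
  3 → (7, 'aabaaabbabbbbbaa')
  4 → (11, 'aabbabbbbbaa')
  5 → (8, 'abaaabbabbbbbaa')
  6 → (12, 'abbabbbbbaa')
  7 → (15, 'abbbbbaa')
  8 → (0, 'abbbbbbaabaaabbabbbbbaa')
  9 → (20, 'baa')
  10 → (9, 'baaabbabbbbbaa')
  11 → (6, 'baabaaabbabbbbbaa')
  12 → (14, 'babbbbbaa')
  13 → (19, 'bbaa')
  14 → (5, 'bbaabaaabbabbbbbaa')
  15 → (13, 'bbabbbbbaa')
  16 → (18, 'bbbaa')
  17 → (4, 'bbbaabaaabbabbbbbaa')
  18 → (17, 'bbbbaa')
  19 → (3, 'bbbbaabaaabbabbbbbaa')
  20 → (16, 'bbbbbaa')
  21 → (2, 'bbbbbaabaaabbabbbbbaa')
  22 → (1, 'bbbbbbaabaaabbabbbbbaa')

[22, 21, 10, 7, 11, 8, 12, 15, 0, 20, 9, 6, 14, 19, 5, 13, 18, 4, 17, 3, 16, 2, 1]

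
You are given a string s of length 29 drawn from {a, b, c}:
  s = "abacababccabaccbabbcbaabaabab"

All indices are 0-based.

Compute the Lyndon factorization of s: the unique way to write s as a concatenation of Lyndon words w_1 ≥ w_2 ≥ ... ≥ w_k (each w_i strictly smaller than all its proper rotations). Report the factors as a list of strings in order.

emit factor 1: 'abac' (i=0, period=4)
emit factor 2: 'ababccabaccbabbcb' (i=4, period=17)
emit factor 3: 'aabaabab' (i=21, period=8)

["abac", "ababccabaccbabbcb", "aabaabab"]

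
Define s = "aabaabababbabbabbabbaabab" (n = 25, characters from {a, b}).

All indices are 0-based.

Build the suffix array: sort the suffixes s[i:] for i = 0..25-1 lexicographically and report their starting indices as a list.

sorted suffixes:
  #0 SA[0]=0  'aabaabababbabbabbabbaabab'
  #1 SA[1]=20  'aabab'
  #2 SA[2]=3  'aabababbabbabbabbaabab'
  #3 SA[3]=23  'ab'
  #4 SA[4]=1  'abaabababbabbabbabbaabab'
  #5 SA[5]=21  'abab'
  #6 SA[6]=4  'abababbabbabbabbaabab'
  #7 SA[7]=6  'ababbabbabbabbaabab'
  #8 SA[8]=17  'abbaabab'
  #9 SA[9]=14  'abbabbaabab'
  #10 SA[10]=11  'abbabbabbaabab'
  #11 SA[11]=8  'abbabbabbabbaabab'
  #12 SA[12]=24  'b'
  #13 SA[13]=19  'baabab'
  #14 SA[14]=2  'baabababbabbabbabbaabab'
  #15 SA[15]=22  'bab'
  #16 SA[16]=5  'bababbabbabbabbaabab'
  #17 SA[17]=16  'babbaabab'
  #18 SA[18]=13  'babbabbaabab'
  #19 SA[19]=10  'babbabbabbaabab'
  #20 SA[20]=7  'babbabbabbabbaabab'
  #21 SA[21]=18  'bbaabab'
  #22 SA[22]=15  'bbabbaabab'
  #23 SA[23]=12  'bbabbabbaabab'
  #24 SA[24]=9  'bbabbabbabbaabab'

[0, 20, 3, 23, 1, 21, 4, 6, 17, 14, 11, 8, 24, 19, 2, 22, 5, 16, 13, 10, 7, 18, 15, 12, 9]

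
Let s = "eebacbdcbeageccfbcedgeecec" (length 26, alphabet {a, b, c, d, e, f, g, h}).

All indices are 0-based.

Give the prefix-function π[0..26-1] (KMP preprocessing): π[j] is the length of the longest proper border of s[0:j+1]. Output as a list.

π[0] = 0
j=1 s[j]='e': π[1]=1 (border 'e')
j=2 s[j]='b': k: 1→0; π[2]=0 (border '')
j=3 s[j]='a': π[3]=0 (border '')
j=4 s[j]='c': π[4]=0 (border '')
j=5 s[j]='b': π[5]=0 (border '')
j=6 s[j]='d': π[6]=0 (border '')
j=7 s[j]='c': π[7]=0 (border '')
j=8 s[j]='b': π[8]=0 (border '')
j=9 s[j]='e': π[9]=1 (border 'e')
j=10 s[j]='a': k: 1→0; π[10]=0 (border '')
j=11 s[j]='g': π[11]=0 (border '')
j=12 s[j]='e': π[12]=1 (border 'e')
j=13 s[j]='c': k: 1→0; π[13]=0 (border '')
j=14 s[j]='c': π[14]=0 (border '')
j=15 s[j]='f': π[15]=0 (border '')
j=16 s[j]='b': π[16]=0 (border '')
j=17 s[j]='c': π[17]=0 (border '')
j=18 s[j]='e': π[18]=1 (border 'e')
j=19 s[j]='d': k: 1→0; π[19]=0 (border '')
j=20 s[j]='g': π[20]=0 (border '')
j=21 s[j]='e': π[21]=1 (border 'e')
j=22 s[j]='e': π[22]=2 (border 'ee')
j=23 s[j]='c': k: 2→1→0; π[23]=0 (border '')
j=24 s[j]='e': π[24]=1 (border 'e')
j=25 s[j]='c': k: 1→0; π[25]=0 (border '')

[0, 1, 0, 0, 0, 0, 0, 0, 0, 1, 0, 0, 1, 0, 0, 0, 0, 0, 1, 0, 0, 1, 2, 0, 1, 0]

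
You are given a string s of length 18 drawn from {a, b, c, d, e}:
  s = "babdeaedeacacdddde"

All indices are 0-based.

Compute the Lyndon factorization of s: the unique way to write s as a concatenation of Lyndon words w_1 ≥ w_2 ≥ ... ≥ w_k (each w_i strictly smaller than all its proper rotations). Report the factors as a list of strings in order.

["b", "abdeaedeacacdddde"]

emit factor 1: 'b' (i=0, period=1)
emit factor 2: 'abdeaedeacacdddde' (i=1, period=17)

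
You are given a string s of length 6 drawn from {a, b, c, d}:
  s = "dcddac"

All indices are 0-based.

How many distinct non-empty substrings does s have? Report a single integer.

18

sorted suffixes:
  #0 SA[0]=4  'ac'
  #1 SA[1]=5  'c'
  #2 SA[2]=1  'cddac'
  #3 SA[3]=3  'dac'
  #4 SA[4]=0  'dcddac'
  #5 SA[5]=2  'ddac'

SA = [4, 5, 1, 3, 0, 2]
i: (SA[i-1],SA[i]) lcp shared
  1: (4,5) 0 ''
  2: (5,1) 1 'c'
  3: (1,3) 0 ''
  4: (3,0) 1 'd'
  5: (0,2) 1 'd'

n(n+1)/2 = 6·7/2 = 21
Σ LCP = 0 + 0 + 1 + 0 + 1 + 1 = 3
distinct = 21 − 3 = 18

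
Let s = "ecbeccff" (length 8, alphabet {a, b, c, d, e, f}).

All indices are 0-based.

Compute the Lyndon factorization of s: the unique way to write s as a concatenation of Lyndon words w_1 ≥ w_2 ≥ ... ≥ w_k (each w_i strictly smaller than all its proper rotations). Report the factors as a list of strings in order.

emit factor 1: 'e' (i=0, period=1)
emit factor 2: 'c' (i=1, period=1)
emit factor 3: 'beccff' (i=2, period=6)

["e", "c", "beccff"]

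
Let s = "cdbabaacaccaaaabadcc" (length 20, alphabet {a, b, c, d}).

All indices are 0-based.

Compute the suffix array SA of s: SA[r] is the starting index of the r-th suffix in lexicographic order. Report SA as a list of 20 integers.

rank→(start, suffix):
  0 → (11, 'aaaabadcc')
  1 → (12, 'aaabadcc')
  2 → (13, 'aabadcc')
  3 → (5, 'aacaccaaaabadcc')
  4 → (3, 'abaacaccaaaabadcc')
  5 → (14, 'abadcc')
  6 → (6, 'acaccaaaabadcc')
  7 → (8, 'accaaaabadcc')
  8 → (16, 'adcc')
  9 → (4, 'baacaccaaaabadcc')
  10 → (2, 'babaacaccaaaabadcc')
  11 → (15, 'badcc')
  12 → (19, 'c')
  13 → (10, 'caaaabadcc')
  14 → (7, 'caccaaaabadcc')
  15 → (18, 'cc')
  16 → (9, 'ccaaaabadcc')
  17 → (0, 'cdbabaacaccaaaabadcc')
  18 → (1, 'dbabaacaccaaaabadcc')
  19 → (17, 'dcc')

[11, 12, 13, 5, 3, 14, 6, 8, 16, 4, 2, 15, 19, 10, 7, 18, 9, 0, 1, 17]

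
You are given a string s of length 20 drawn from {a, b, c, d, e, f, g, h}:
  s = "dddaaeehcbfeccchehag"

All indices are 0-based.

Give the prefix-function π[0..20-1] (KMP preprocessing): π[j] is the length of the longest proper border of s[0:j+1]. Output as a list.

π[0] = 0
j=1 s[j]='d': π[1]=1 (border 'd')
j=2 s[j]='d': π[2]=2 (border 'dd')
j=3 s[j]='a': k: 2→1→0; π[3]=0 (border '')
j=4 s[j]='a': π[4]=0 (border '')
j=5 s[j]='e': π[5]=0 (border '')
j=6 s[j]='e': π[6]=0 (border '')
j=7 s[j]='h': π[7]=0 (border '')
j=8 s[j]='c': π[8]=0 (border '')
j=9 s[j]='b': π[9]=0 (border '')
j=10 s[j]='f': π[10]=0 (border '')
j=11 s[j]='e': π[11]=0 (border '')
j=12 s[j]='c': π[12]=0 (border '')
j=13 s[j]='c': π[13]=0 (border '')
j=14 s[j]='c': π[14]=0 (border '')
j=15 s[j]='h': π[15]=0 (border '')
j=16 s[j]='e': π[16]=0 (border '')
j=17 s[j]='h': π[17]=0 (border '')
j=18 s[j]='a': π[18]=0 (border '')
j=19 s[j]='g': π[19]=0 (border '')

[0, 1, 2, 0, 0, 0, 0, 0, 0, 0, 0, 0, 0, 0, 0, 0, 0, 0, 0, 0]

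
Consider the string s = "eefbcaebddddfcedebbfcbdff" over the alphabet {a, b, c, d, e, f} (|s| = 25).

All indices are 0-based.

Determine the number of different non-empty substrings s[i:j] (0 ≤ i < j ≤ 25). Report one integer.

sorted suffixes:
  #0 SA[0]=5  'aebddddfcedebbfcbdff'
  #1 SA[1]=17  'bbfcbdff'
  #2 SA[2]=3  'bcaebddddfcedebbfcbdff'
  #3 SA[3]=7  'bddddfcedebbfcbdff'
  #4 SA[4]=21  'bdff'
  #5 SA[5]=18  'bfcbdff'
  #6 SA[6]=4  'caebddddfcedebbfcbdff'
  #7 SA[7]=20  'cbdff'
  #8 SA[8]=13  'cedebbfcbdff'
  #9 SA[9]=8  'ddddfcedebbfcbdff'
  #10 SA[10]=9  'dddfcedebbfcbdff'
  #11 SA[11]=10  'ddfcedebbfcbdff'
  #12 SA[12]=15  'debbfcbdff'
  #13 SA[13]=11  'dfcedebbfcbdff'
  #14 SA[14]=22  'dff'
  #15 SA[15]=16  'ebbfcbdff'
  #16 SA[16]=6  'ebddddfcedebbfcbdff'
  #17 SA[17]=14  'edebbfcbdff'
  #18 SA[18]=0  'eefbcaebddddfcedebbfcbdff'
  #19 SA[19]=1  'efbcaebddddfcedebbfcbdff'
  #20 SA[20]=24  'f'
  #21 SA[21]=2  'fbcaebddddfcedebbfcbdff'
  #22 SA[22]=19  'fcbdff'
  #23 SA[23]=12  'fcedebbfcbdff'
  #24 SA[24]=23  'ff'

SA = [5, 17, 3, 7, 21, 18, 4, 20, 13, 8, 9, 10, 15, 11, 22, 16, 6, 14, 0, 1, 24, 2, 19, 12, 23]
i: (SA[i-1],SA[i]) lcp shared
  1: (5,17) 0 ''
  2: (17,3) 1 'b'
  3: (3,7) 1 'b'
  4: (7,21) 2 'bd'
  5: (21,18) 1 'b'
  6: (18,4) 0 ''
  7: (4,20) 1 'c'
  8: (20,13) 1 'c'
  9: (13,8) 0 ''
  10: (8,9) 3 'ddd'
  11: (9,10) 2 'dd'
  12: (10,15) 1 'd'
  13: (15,11) 1 'd'
  14: (11,22) 2 'df'
  15: (22,16) 0 ''
  16: (16,6) 2 'eb'
  17: (6,14) 1 'e'
  18: (14,0) 1 'e'
  19: (0,1) 1 'e'
  20: (1,24) 0 ''
  21: (24,2) 1 'f'
  22: (2,19) 1 'f'
  23: (19,12) 2 'fc'
  24: (12,23) 1 'f'

n(n+1)/2 = 25·26/2 = 325
Σ LCP = 0 + 0 + 1 + 1 + 2 + 1 + 0 + 1 + 1 + 0 + 3 + 2 + 1 + 1 + 2 + 0 + 2 + 1 + 1 + 1 + 0 + 1 + 1 + 2 + 1 = 26
distinct = 325 − 26 = 299

299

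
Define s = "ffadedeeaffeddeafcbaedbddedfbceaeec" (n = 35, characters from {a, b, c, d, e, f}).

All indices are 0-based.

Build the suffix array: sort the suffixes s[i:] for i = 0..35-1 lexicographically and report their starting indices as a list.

[2, 19, 31, 15, 8, 18, 28, 22, 34, 17, 29, 21, 12, 23, 13, 3, 24, 5, 26, 30, 14, 7, 33, 20, 11, 4, 25, 6, 32, 1, 27, 16, 10, 0, 9]

sorted suffixes:
  #0 SA[0]=2  'adedeeaffeddeafcbaedbddedfbceaeec'
  #1 SA[1]=19  'aedbddedfbceaeec'
  #2 SA[2]=31  'aeec'
  #3 SA[3]=15  'afcbaedbddedfbceaeec'
  #4 SA[4]=8  'affeddeafcbaedbddedfbceaeec'
  #5 SA[5]=18  'baedbddedfbceaeec'
  #6 SA[6]=28  'bceaeec'
  #7 SA[7]=22  'bddedfbceaeec'
  #8 SA[8]=34  'c'
  #9 SA[9]=17  'cbaedbddedfbceaeec'
  #10 SA[10]=29  'ceaeec'
  #11 SA[11]=21  'dbddedfbceaeec'
  #12 SA[12]=12  'ddeafcbaedbddedfbceaeec'
  #13 SA[13]=23  'ddedfbceaeec'
  #14 SA[14]=13  'deafcbaedbddedfbceaeec'
  #15 SA[15]=3  'dedeeaffeddeafcbaedbddedfbceaeec'
  #16 SA[16]=24  'dedfbceaeec'
  #17 SA[17]=5  'deeaffeddeafcbaedbddedfbceaeec'
  #18 SA[18]=26  'dfbceaeec'
  #19 SA[19]=30  'eaeec'
  #20 SA[20]=14  'eafcbaedbddedfbceaeec'
  #21 SA[21]=7  'eaffeddeafcbaedbddedfbceaeec'
  #22 SA[22]=33  'ec'
  #23 SA[23]=20  'edbddedfbceaeec'
  #24 SA[24]=11  'eddeafcbaedbddedfbceaeec'
  #25 SA[25]=4  'edeeaffeddeafcbaedbddedfbceaeec'
  #26 SA[26]=25  'edfbceaeec'
  #27 SA[27]=6  'eeaffeddeafcbaedbddedfbceaeec'
  #28 SA[28]=32  'eec'
  #29 SA[29]=1  'fadedeeaffeddeafcbaedbddedfbceaeec'
  #30 SA[30]=27  'fbceaeec'
  #31 SA[31]=16  'fcbaedbddedfbceaeec'
  #32 SA[32]=10  'feddeafcbaedbddedfbceaeec'
  #33 SA[33]=0  'ffadedeeaffeddeafcbaedbddedfbceaeec'
  #34 SA[34]=9  'ffeddeafcbaedbddedfbceaeec'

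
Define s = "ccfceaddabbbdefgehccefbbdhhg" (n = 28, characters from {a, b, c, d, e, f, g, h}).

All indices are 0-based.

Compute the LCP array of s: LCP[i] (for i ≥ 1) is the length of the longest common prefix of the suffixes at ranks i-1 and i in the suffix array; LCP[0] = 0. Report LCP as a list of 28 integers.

rank | idx | suffix
   0 |   8 | abbbdefgehccefbbdhhg
   1 |   5 | addabbbdefgehccefbbdhhg
   2 |   9 | bbbdefgehccefbbdhhg
   3 |  10 | bbdefgehccefbbdhhg
   4 |  22 | bbdhhg
   5 |  11 | bdefgehccefbbdhhg
   6 |  23 | bdhhg
   7 |  18 | ccefbbdhhg
   8 |   0 | ccfceaddabbbdefgehccefbbdhhg
   9 |   3 | ceaddabbbdefgehccefbbdhhg
  10 |  19 | cefbbdhhg
  11 |   1 | cfceaddabbbdefgehccefbbdhhg
  12 |   7 | dabbbdefgehccefbbdhhg
  13 |   6 | ddabbbdefgehccefbbdhhg
  14 |  12 | defgehccefbbdhhg
  15 |  24 | dhhg
  16 |   4 | eaddabbbdefgehccefbbdhhg
  17 |  20 | efbbdhhg
  18 |  13 | efgehccefbbdhhg
  19 |  16 | ehccefbbdhhg
  20 |  21 | fbbdhhg
  21 |   2 | fceaddabbbdefgehccefbbdhhg
  22 |  14 | fgehccefbbdhhg
  23 |  27 | g
  24 |  15 | gehccefbbdhhg
  25 |  17 | hccefbbdhhg
  26 |  26 | hg
  27 |  25 | hhg

SA = [8, 5, 9, 10, 22, 11, 23, 18, 0, 3, 19, 1, 7, 6, 12, 24, 4, 20, 13, 16, 21, 2, 14, 27, 15, 17, 26, 25]
i: (SA[i-1],SA[i]) lcp shared
  1: (8,5) 1 'a'
  2: (5,9) 0 ''
  3: (9,10) 2 'bb'
  4: (10,22) 3 'bbd'
  5: (22,11) 1 'b'
  6: (11,23) 2 'bd'
  7: (23,18) 0 ''
  8: (18,0) 2 'cc'
  9: (0,3) 1 'c'
  10: (3,19) 2 'ce'
  11: (19,1) 1 'c'
  12: (1,7) 0 ''
  13: (7,6) 1 'd'
  14: (6,12) 1 'd'
  15: (12,24) 1 'd'
  16: (24,4) 0 ''
  17: (4,20) 1 'e'
  18: (20,13) 2 'ef'
  19: (13,16) 1 'e'
  20: (16,21) 0 ''
  21: (21,2) 1 'f'
  22: (2,14) 1 'f'
  23: (14,27) 0 ''
  24: (27,15) 1 'g'
  25: (15,17) 0 ''
  26: (17,26) 1 'h'
  27: (26,25) 1 'h'

[0, 1, 0, 2, 3, 1, 2, 0, 2, 1, 2, 1, 0, 1, 1, 1, 0, 1, 2, 1, 0, 1, 1, 0, 1, 0, 1, 1]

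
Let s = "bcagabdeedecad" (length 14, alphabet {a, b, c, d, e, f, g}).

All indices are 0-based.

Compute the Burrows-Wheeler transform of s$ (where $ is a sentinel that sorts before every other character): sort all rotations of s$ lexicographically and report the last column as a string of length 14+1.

dgcc$aebaebdeda

rank  rotation         last
    0  $bcagabdeedecad  d
    1  abdeedecad$bcag  g
    2  ad$bcagabdeedec  c
    3  agabdeedecad$bc  c
    4  bcagabdeedecad$  $
    5  bdeedecad$bcaga  a
    6  cad$bcagabdeede  e
    7  cagabdeedecad$b  b
    8  d$bcagabdeedeca  a
    9  decad$bcagabdee  e
   10  deedecad$bcagab  b
   11  ecad$bcagabdeed  d
   12  edecad$bcagabde  e
   13  eedecad$bcagabd  d
   14  gabdeedecad$bca  a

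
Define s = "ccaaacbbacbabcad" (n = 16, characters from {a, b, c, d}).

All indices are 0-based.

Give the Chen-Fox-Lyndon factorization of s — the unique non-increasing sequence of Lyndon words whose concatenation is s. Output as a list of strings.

emit factor 1: 'c' (i=0, period=1)
emit factor 2: 'c' (i=1, period=1)
emit factor 3: 'aaacbbacbabcad' (i=2, period=14)

["c", "c", "aaacbbacbabcad"]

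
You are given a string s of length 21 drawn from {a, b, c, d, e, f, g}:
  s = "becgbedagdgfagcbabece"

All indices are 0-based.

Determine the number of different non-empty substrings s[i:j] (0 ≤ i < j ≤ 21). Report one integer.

sorted suffixes:
  #0 SA[0]=16  'abece'
  #1 SA[1]=12  'agcbabece'
  #2 SA[2]=7  'agdgfagcbabece'
  #3 SA[3]=15  'babece'
  #4 SA[4]=17  'bece'
  #5 SA[5]=0  'becgbedagdgfagcbabece'
  #6 SA[6]=4  'bedagdgfagcbabece'
  #7 SA[7]=14  'cbabece'
  #8 SA[8]=19  'ce'
  #9 SA[9]=2  'cgbedagdgfagcbabece'
  #10 SA[10]=6  'dagdgfagcbabece'
  #11 SA[11]=9  'dgfagcbabece'
  #12 SA[12]=20  'e'
  #13 SA[13]=18  'ece'
  #14 SA[14]=1  'ecgbedagdgfagcbabece'
  #15 SA[15]=5  'edagdgfagcbabece'
  #16 SA[16]=11  'fagcbabece'
  #17 SA[17]=3  'gbedagdgfagcbabece'
  #18 SA[18]=13  'gcbabece'
  #19 SA[19]=8  'gdgfagcbabece'
  #20 SA[20]=10  'gfagcbabece'

SA = [16, 12, 7, 15, 17, 0, 4, 14, 19, 2, 6, 9, 20, 18, 1, 5, 11, 3, 13, 8, 10]
rank  pair      lcp
   1  s[16:],s[12:]  1  'a'
   2  s[12:],s[7:]  2  'ag'
   3  s[7:],s[15:]  0  ''
   4  s[15:],s[17:]  1  'b'
   5  s[17:],s[0:]  3  'bec'
   6  s[0:],s[4:]  2  'be'
   7  s[4:],s[14:]  0  ''
   8  s[14:],s[19:]  1  'c'
   9  s[19:],s[2:]  1  'c'
  10  s[2:],s[6:]  0  ''
  11  s[6:],s[9:]  1  'd'
  12  s[9:],s[20:]  0  ''
  13  s[20:],s[18:]  1  'e'
  14  s[18:],s[1:]  2  'ec'
  15  s[1:],s[5:]  1  'e'
  16  s[5:],s[11:]  0  ''
  17  s[11:],s[3:]  0  ''
  18  s[3:],s[13:]  1  'g'
  19  s[13:],s[8:]  1  'g'
  20  s[8:],s[10:]  1  'g'

n(n+1)/2 = 21·22/2 = 231
Σ LCP = 0 + 1 + 2 + 0 + 1 + 3 + 2 + 0 + 1 + 1 + 0 + 1 + 0 + 1 + 2 + 1 + 0 + 0 + 1 + 1 + 1 = 19
distinct = 231 − 19 = 212

212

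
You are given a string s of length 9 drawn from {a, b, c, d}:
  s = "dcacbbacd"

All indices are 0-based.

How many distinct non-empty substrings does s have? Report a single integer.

39

rank→(start, suffix):
  0 → (2, 'acbbacd')
  1 → (6, 'acd')
  2 → (5, 'bacd')
  3 → (4, 'bbacd')
  4 → (1, 'cacbbacd')
  5 → (3, 'cbbacd')
  6 → (7, 'cd')
  7 → (8, 'd')
  8 → (0, 'dcacbbacd')

SA = [2, 6, 5, 4, 1, 3, 7, 8, 0]
i: (SA[i-1],SA[i]) lcp shared
  1: (2,6) 2 'ac'
  2: (6,5) 0 ''
  3: (5,4) 1 'b'
  4: (4,1) 0 ''
  5: (1,3) 1 'c'
  6: (3,7) 1 'c'
  7: (7,8) 0 ''
  8: (8,0) 1 'd'

n(n+1)/2 = 9·10/2 = 45
Σ LCP = 0 + 2 + 0 + 1 + 0 + 1 + 1 + 0 + 1 = 6
distinct = 45 − 6 = 39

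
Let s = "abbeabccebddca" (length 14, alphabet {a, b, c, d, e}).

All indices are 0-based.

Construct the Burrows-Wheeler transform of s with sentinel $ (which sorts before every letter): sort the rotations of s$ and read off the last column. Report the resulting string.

ac$eaaebdbcdbbc

rank  rotation         last
    0  $abbeabccebddca  a
    1  a$abbeabccebddc  c
    2  abbeabccebddca$  $
    3  abccebddca$abbe  e
    4  bbeabccebddca$a  a
    5  bccebddca$abbea  a
    6  bddca$abbeabcce  e
    7  beabccebddca$ab  b
    8  ca$abbeabccebdd  d
    9  ccebddca$abbeab  b
   10  cebddca$abbeabc  c
   11  dca$abbeabccebd  d
   12  ddca$abbeabcceb  b
   13  eabccebddca$abb  b
   14  ebddca$abbeabcc  c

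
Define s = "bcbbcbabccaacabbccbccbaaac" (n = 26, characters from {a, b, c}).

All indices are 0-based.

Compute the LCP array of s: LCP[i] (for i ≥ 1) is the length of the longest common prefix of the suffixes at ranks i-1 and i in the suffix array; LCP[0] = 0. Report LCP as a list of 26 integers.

[0, 2, 3, 1, 2, 1, 2, 0, 2, 1, 3, 1, 3, 2, 3, 4, 0, 1, 2, 1, 3, 2, 2, 1, 2, 3]

rank→(start, suffix):
  0 → (22, 'aaac')
  1 → (23, 'aac')
  2 → (10, 'aacabbccbccbaaac')
  3 → (13, 'abbccbccbaaac')
  4 → (6, 'abccaacabbccbccbaaac')
  5 → (24, 'ac')
  6 → (11, 'acabbccbccbaaac')
  7 → (21, 'baaac')
  8 → (5, 'babccaacabbccbccbaaac')
  9 → (2, 'bbcbabccaacabbccbccbaaac')
  10 → (14, 'bbccbccbaaac')
  11 → (3, 'bcbabccaacabbccbccbaaac')
  12 → (0, 'bcbbcbabccaacabbccbccbaaac')
  13 → (7, 'bccaacabbccbccbaaac')
  14 → (18, 'bccbaaac')
  15 → (15, 'bccbccbaaac')
  16 → (25, 'c')
  17 → (9, 'caacabbccbccbaaac')
  18 → (12, 'cabbccbccbaaac')
  19 → (20, 'cbaaac')
  20 → (4, 'cbabccaacabbccbccbaaac')
  21 → (1, 'cbbcbabccaacabbccbccbaaac')
  22 → (17, 'cbccbaaac')
  23 → (8, 'ccaacabbccbccbaaac')
  24 → (19, 'ccbaaac')
  25 → (16, 'ccbccbaaac')

SA = [22, 23, 10, 13, 6, 24, 11, 21, 5, 2, 14, 3, 0, 7, 18, 15, 25, 9, 12, 20, 4, 1, 17, 8, 19, 16]
rank  pair      lcp
   1  s[22:],s[23:]  2  'aa'
   2  s[23:],s[10:]  3  'aac'
   3  s[10:],s[13:]  1  'a'
   4  s[13:],s[6:]  2  'ab'
   5  s[6:],s[24:]  1  'a'
   6  s[24:],s[11:]  2  'ac'
   7  s[11:],s[21:]  0  ''
   8  s[21:],s[5:]  2  'ba'
   9  s[5:],s[2:]  1  'b'
  10  s[2:],s[14:]  3  'bbc'
  11  s[14:],s[3:]  1  'b'
  12  s[3:],s[0:]  3  'bcb'
  13  s[0:],s[7:]  2  'bc'
  14  s[7:],s[18:]  3  'bcc'
  15  s[18:],s[15:]  4  'bccb'
  16  s[15:],s[25:]  0  ''
  17  s[25:],s[9:]  1  'c'
  18  s[9:],s[12:]  2  'ca'
  19  s[12:],s[20:]  1  'c'
  20  s[20:],s[4:]  3  'cba'
  21  s[4:],s[1:]  2  'cb'
  22  s[1:],s[17:]  2  'cb'
  23  s[17:],s[8:]  1  'c'
  24  s[8:],s[19:]  2  'cc'
  25  s[19:],s[16:]  3  'ccb'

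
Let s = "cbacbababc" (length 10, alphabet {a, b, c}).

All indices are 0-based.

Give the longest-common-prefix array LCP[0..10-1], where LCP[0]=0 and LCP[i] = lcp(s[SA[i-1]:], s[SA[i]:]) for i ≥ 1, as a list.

rank→(start, suffix):
  0 → (5, 'ababc')
  1 → (7, 'abc')
  2 → (2, 'acbababc')
  3 → (4, 'bababc')
  4 → (6, 'babc')
  5 → (1, 'bacbababc')
  6 → (8, 'bc')
  7 → (9, 'c')
  8 → (3, 'cbababc')
  9 → (0, 'cbacbababc')

SA = [5, 7, 2, 4, 6, 1, 8, 9, 3, 0]
[i] adj suffixes → lcp
  [1] 5/7 → 2 ('ab')
  [2] 7/2 → 1 ('a')
  [3] 2/4 → 0 ('')
  [4] 4/6 → 3 ('bab')
  [5] 6/1 → 2 ('ba')
  [6] 1/8 → 1 ('b')
  [7] 8/9 → 0 ('')
  [8] 9/3 → 1 ('c')
  [9] 3/0 → 3 ('cba')

[0, 2, 1, 0, 3, 2, 1, 0, 1, 3]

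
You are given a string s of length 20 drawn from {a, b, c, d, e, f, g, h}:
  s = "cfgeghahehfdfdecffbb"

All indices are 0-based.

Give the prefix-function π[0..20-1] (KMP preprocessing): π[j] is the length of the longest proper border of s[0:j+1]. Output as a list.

[0, 0, 0, 0, 0, 0, 0, 0, 0, 0, 0, 0, 0, 0, 0, 1, 2, 0, 0, 0]

π[0] = 0
j=1 s[j]='f': π[1]=0 (border '')
j=2 s[j]='g': π[2]=0 (border '')
j=3 s[j]='e': π[3]=0 (border '')
j=4 s[j]='g': π[4]=0 (border '')
j=5 s[j]='h': π[5]=0 (border '')
j=6 s[j]='a': π[6]=0 (border '')
j=7 s[j]='h': π[7]=0 (border '')
j=8 s[j]='e': π[8]=0 (border '')
j=9 s[j]='h': π[9]=0 (border '')
j=10 s[j]='f': π[10]=0 (border '')
j=11 s[j]='d': π[11]=0 (border '')
j=12 s[j]='f': π[12]=0 (border '')
j=13 s[j]='d': π[13]=0 (border '')
j=14 s[j]='e': π[14]=0 (border '')
j=15 s[j]='c': π[15]=1 (border 'c')
j=16 s[j]='f': π[16]=2 (border 'cf')
j=17 s[j]='f': k: 2→0; π[17]=0 (border '')
j=18 s[j]='b': π[18]=0 (border '')
j=19 s[j]='b': π[19]=0 (border '')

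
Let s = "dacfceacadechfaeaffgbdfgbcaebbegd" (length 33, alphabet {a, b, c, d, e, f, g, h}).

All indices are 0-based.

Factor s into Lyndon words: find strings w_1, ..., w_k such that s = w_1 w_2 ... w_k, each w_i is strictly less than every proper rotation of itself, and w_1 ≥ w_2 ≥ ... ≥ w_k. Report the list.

emit factor 1: 'd' (i=0, period=1)
emit factor 2: 'acfce' (i=1, period=5)
emit factor 3: 'acadechfaeaffgbdfgbcaebbegd' (i=6, period=27)

["d", "acfce", "acadechfaeaffgbdfgbcaebbegd"]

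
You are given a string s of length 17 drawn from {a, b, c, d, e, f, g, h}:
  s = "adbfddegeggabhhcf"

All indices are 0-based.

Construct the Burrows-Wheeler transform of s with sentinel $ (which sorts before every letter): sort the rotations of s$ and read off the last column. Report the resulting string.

rank  rotation            last
    0  $adbfddegeggabhhcf  f
    1  abhhcf$adbfddegegg  g
    2  adbfddegeggabhhcf$  $
    3  bfddegeggabhhcf$ad  d
    4  bhhcf$adbfddegegga  a
    5  cf$adbfddegeggabhh  h
    6  dbfddegeggabhhcf$a  a
    7  ddegeggabhhcf$adbf  f
    8  degeggabhhcf$adbfd  d
    9  egeggabhhcf$adbfdd  d
   10  eggabhhcf$adbfddeg  g
   11  f$adbfddegeggabhhc  c
   12  fddegeggabhhcf$adb  b
   13  gabhhcf$adbfddegeg  g
   14  geggabhhcf$adbfdde  e
   15  ggabhhcf$adbfddege  e
   16  hcf$adbfddegeggabh  h
   17  hhcf$adbfddegeggab  b

fg$dahafddgcbgeehb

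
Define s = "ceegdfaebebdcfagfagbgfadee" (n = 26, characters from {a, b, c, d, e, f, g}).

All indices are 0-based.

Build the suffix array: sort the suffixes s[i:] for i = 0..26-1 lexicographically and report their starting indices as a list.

[22, 6, 17, 14, 10, 8, 19, 0, 12, 11, 23, 4, 25, 9, 7, 24, 1, 2, 21, 5, 16, 13, 18, 3, 20, 15]

sorted suffixes:
  #0 SA[0]=22  'adee'
  #1 SA[1]=6  'aebebdcfagfagbgfadee'
  #2 SA[2]=17  'agbgfadee'
  #3 SA[3]=14  'agfagbgfadee'
  #4 SA[4]=10  'bdcfagfagbgfadee'
  #5 SA[5]=8  'bebdcfagfagbgfadee'
  #6 SA[6]=19  'bgfadee'
  #7 SA[7]=0  'ceegdfaebebdcfagfagbgfadee'
  #8 SA[8]=12  'cfagfagbgfadee'
  #9 SA[9]=11  'dcfagfagbgfadee'
  #10 SA[10]=23  'dee'
  #11 SA[11]=4  'dfaebebdcfagfagbgfadee'
  #12 SA[12]=25  'e'
  #13 SA[13]=9  'ebdcfagfagbgfadee'
  #14 SA[14]=7  'ebebdcfagfagbgfadee'
  #15 SA[15]=24  'ee'
  #16 SA[16]=1  'eegdfaebebdcfagfagbgfadee'
  #17 SA[17]=2  'egdfaebebdcfagfagbgfadee'
  #18 SA[18]=21  'fadee'
  #19 SA[19]=5  'faebebdcfagfagbgfadee'
  #20 SA[20]=16  'fagbgfadee'
  #21 SA[21]=13  'fagfagbgfadee'
  #22 SA[22]=18  'gbgfadee'
  #23 SA[23]=3  'gdfaebebdcfagfagbgfadee'
  #24 SA[24]=20  'gfadee'
  #25 SA[25]=15  'gfagbgfadee'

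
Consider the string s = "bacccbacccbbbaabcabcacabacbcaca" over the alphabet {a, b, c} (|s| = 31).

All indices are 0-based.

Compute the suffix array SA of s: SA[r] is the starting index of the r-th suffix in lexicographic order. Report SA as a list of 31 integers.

rank→(start, suffix):
  0 → (30, 'a')
  1 → (13, 'aabcabcacabacbcaca')
  2 → (22, 'abacbcaca')
  3 → (14, 'abcabcacabacbcaca')
  4 → (17, 'abcacabacbcaca')
  5 → (28, 'aca')
  6 → (20, 'acabacbcaca')
  7 → (24, 'acbcaca')
  8 → (1, 'acccbacccbbbaabcabcacabacbcaca')
  9 → (6, 'acccbbbaabcabcacabacbcaca')
  10 → (12, 'baabcabcacabacbcaca')
  11 → (23, 'bacbcaca')
  12 → (0, 'bacccbacccbbbaabcabcacabacbcaca')
  13 → (5, 'bacccbbbaabcabcacabacbcaca')
  14 → (11, 'bbaabcabcacabacbcaca')
  15 → (10, 'bbbaabcabcacabacbcaca')
  16 → (15, 'bcabcacabacbcaca')
  17 → (26, 'bcaca')
  18 → (18, 'bcacabacbcaca')
  19 → (29, 'ca')
  20 → (21, 'cabacbcaca')
  21 → (16, 'cabcacabacbcaca')
  22 → (27, 'caca')
  23 → (19, 'cacabacbcaca')
  24 → (4, 'cbacccbbbaabcabcacabacbcaca')
  25 → (9, 'cbbbaabcabcacabacbcaca')
  26 → (25, 'cbcaca')
  27 → (3, 'ccbacccbbbaabcabcacabacbcaca')
  28 → (8, 'ccbbbaabcabcacabacbcaca')
  29 → (2, 'cccbacccbbbaabcabcacabacbcaca')
  30 → (7, 'cccbbbaabcabcacabacbcaca')

[30, 13, 22, 14, 17, 28, 20, 24, 1, 6, 12, 23, 0, 5, 11, 10, 15, 26, 18, 29, 21, 16, 27, 19, 4, 9, 25, 3, 8, 2, 7]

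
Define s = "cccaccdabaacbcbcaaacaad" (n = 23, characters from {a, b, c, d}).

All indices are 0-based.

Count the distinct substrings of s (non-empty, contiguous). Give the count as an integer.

rank | idx | suffix
   0 |  16 | aaacaad
   1 |  17 | aacaad
   2 |   9 | aacbcbcaaacaad
   3 |  20 | aad
   4 |   7 | abaacbcbcaaacaad
   5 |  18 | acaad
   6 |  10 | acbcbcaaacaad
   7 |   3 | accdabaacbcbcaaacaad
   8 |  21 | ad
   9 |   8 | baacbcbcaaacaad
  10 |  14 | bcaaacaad
  11 |  12 | bcbcaaacaad
  12 |  15 | caaacaad
  13 |  19 | caad
  14 |   2 | caccdabaacbcbcaaacaad
  15 |  13 | cbcaaacaad
  16 |  11 | cbcbcaaacaad
  17 |   1 | ccaccdabaacbcbcaaacaad
  18 |   0 | cccaccdabaacbcbcaaacaad
  19 |   4 | ccdabaacbcbcaaacaad
  20 |   5 | cdabaacbcbcaaacaad
  21 |  22 | d
  22 |   6 | dabaacbcbcaaacaad

SA = [16, 17, 9, 20, 7, 18, 10, 3, 21, 8, 14, 12, 15, 19, 2, 13, 11, 1, 0, 4, 5, 22, 6]
[i] adj suffixes → lcp
  [1] 16/17 → 2 ('aa')
  [2] 17/9 → 3 ('aac')
  [3] 9/20 → 2 ('aa')
  [4] 20/7 → 1 ('a')
  [5] 7/18 → 1 ('a')
  [6] 18/10 → 2 ('ac')
  [7] 10/3 → 2 ('ac')
  [8] 3/21 → 1 ('a')
  [9] 21/8 → 0 ('')
  [10] 8/14 → 1 ('b')
  [11] 14/12 → 2 ('bc')
  [12] 12/15 → 0 ('')
  [13] 15/19 → 3 ('caa')
  [14] 19/2 → 2 ('ca')
  [15] 2/13 → 1 ('c')
  [16] 13/11 → 3 ('cbc')
  [17] 11/1 → 1 ('c')
  [18] 1/0 → 2 ('cc')
  [19] 0/4 → 2 ('cc')
  [20] 4/5 → 1 ('c')
  [21] 5/22 → 0 ('')
  [22] 22/6 → 1 ('d')

n(n+1)/2 = 23·24/2 = 276
Σ LCP = 0 + 2 + 3 + 2 + 1 + 1 + 2 + 2 + 1 + 0 + 1 + 2 + 0 + 3 + 2 + 1 + 3 + 1 + 2 + 2 + 1 + 0 + 1 = 33
distinct = 276 − 33 = 243

243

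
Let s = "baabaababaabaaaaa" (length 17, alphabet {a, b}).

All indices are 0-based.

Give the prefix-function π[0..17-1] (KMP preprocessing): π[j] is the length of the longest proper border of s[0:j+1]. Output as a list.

[0, 0, 0, 1, 2, 3, 4, 5, 1, 2, 3, 4, 5, 6, 0, 0, 0]

π[0] = 0
j=1 s[j]='a': π[1]=0 (border '')
j=2 s[j]='a': π[2]=0 (border '')
j=3 s[j]='b': π[3]=1 (border 'b')
j=4 s[j]='a': π[4]=2 (border 'ba')
j=5 s[j]='a': π[5]=3 (border 'baa')
j=6 s[j]='b': π[6]=4 (border 'baab')
j=7 s[j]='a': π[7]=5 (border 'baaba')
j=8 s[j]='b': k: 5→2→0; π[8]=1 (border 'b')
j=9 s[j]='a': π[9]=2 (border 'ba')
j=10 s[j]='a': π[10]=3 (border 'baa')
j=11 s[j]='b': π[11]=4 (border 'baab')
j=12 s[j]='a': π[12]=5 (border 'baaba')
j=13 s[j]='a': π[13]=6 (border 'baabaa')
j=14 s[j]='a': k: 6→3→0; π[14]=0 (border '')
j=15 s[j]='a': π[15]=0 (border '')
j=16 s[j]='a': π[16]=0 (border '')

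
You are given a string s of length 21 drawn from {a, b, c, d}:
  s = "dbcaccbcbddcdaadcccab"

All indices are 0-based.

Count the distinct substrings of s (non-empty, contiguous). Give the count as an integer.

rank→(start, suffix):
  0 → (13, 'aadcccab')
  1 → (19, 'ab')
  2 → (3, 'accbcbddcdaadcccab')
  3 → (14, 'adcccab')
  4 → (20, 'b')
  5 → (1, 'bcaccbcbddcdaadcccab')
  6 → (6, 'bcbddcdaadcccab')
  7 → (8, 'bddcdaadcccab')
  8 → (18, 'cab')
  9 → (2, 'caccbcbddcdaadcccab')
  10 → (5, 'cbcbddcdaadcccab')
  11 → (7, 'cbddcdaadcccab')
  12 → (17, 'ccab')
  13 → (4, 'ccbcbddcdaadcccab')
  14 → (16, 'cccab')
  15 → (11, 'cdaadcccab')
  16 → (12, 'daadcccab')
  17 → (0, 'dbcaccbcbddcdaadcccab')
  18 → (15, 'dcccab')
  19 → (10, 'dcdaadcccab')
  20 → (9, 'ddcdaadcccab')

SA = [13, 19, 3, 14, 20, 1, 6, 8, 18, 2, 5, 7, 17, 4, 16, 11, 12, 0, 15, 10, 9]
rank  pair      lcp
   1  s[13:],s[19:]  1  'a'
   2  s[19:],s[3:]  1  'a'
   3  s[3:],s[14:]  1  'a'
   4  s[14:],s[20:]  0  ''
   5  s[20:],s[1:]  1  'b'
   6  s[1:],s[6:]  2  'bc'
   7  s[6:],s[8:]  1  'b'
   8  s[8:],s[18:]  0  ''
   9  s[18:],s[2:]  2  'ca'
  10  s[2:],s[5:]  1  'c'
  11  s[5:],s[7:]  2  'cb'
  12  s[7:],s[17:]  1  'c'
  13  s[17:],s[4:]  2  'cc'
  14  s[4:],s[16:]  2  'cc'
  15  s[16:],s[11:]  1  'c'
  16  s[11:],s[12:]  0  ''
  17  s[12:],s[0:]  1  'd'
  18  s[0:],s[15:]  1  'd'
  19  s[15:],s[10:]  2  'dc'
  20  s[10:],s[9:]  1  'd'

n(n+1)/2 = 21·22/2 = 231
Σ LCP = 0 + 1 + 1 + 1 + 0 + 1 + 2 + 1 + 0 + 2 + 1 + 2 + 1 + 2 + 2 + 1 + 0 + 1 + 1 + 2 + 1 = 23
distinct = 231 − 23 = 208

208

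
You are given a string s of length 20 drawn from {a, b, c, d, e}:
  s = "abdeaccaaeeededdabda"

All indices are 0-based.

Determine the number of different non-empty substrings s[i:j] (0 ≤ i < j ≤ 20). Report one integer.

188

rank | idx | suffix
   0 |  19 | a
   1 |   7 | aaeeededdabda
   2 |  16 | abda
   3 |   0 | abdeaccaaeeededdabda
   4 |   4 | accaaeeededdabda
   5 |   8 | aeeededdabda
   6 |  17 | bda
   7 |   1 | bdeaccaaeeededdabda
   8 |   6 | caaeeededdabda
   9 |   5 | ccaaeeededdabda
  10 |  18 | da
  11 |  15 | dabda
  12 |  14 | ddabda
  13 |   2 | deaccaaeeededdabda
  14 |  12 | deddabda
  15 |   3 | eaccaaeeededdabda
  16 |  13 | eddabda
  17 |  11 | ededdabda
  18 |  10 | eededdabda
  19 |   9 | eeededdabda

SA = [19, 7, 16, 0, 4, 8, 17, 1, 6, 5, 18, 15, 14, 2, 12, 3, 13, 11, 10, 9]
rank  pair      lcp
   1  s[19:],s[7:]  1  'a'
   2  s[7:],s[16:]  1  'a'
   3  s[16:],s[0:]  3  'abd'
   4  s[0:],s[4:]  1  'a'
   5  s[4:],s[8:]  1  'a'
   6  s[8:],s[17:]  0  ''
   7  s[17:],s[1:]  2  'bd'
   8  s[1:],s[6:]  0  ''
   9  s[6:],s[5:]  1  'c'
  10  s[5:],s[18:]  0  ''
  11  s[18:],s[15:]  2  'da'
  12  s[15:],s[14:]  1  'd'
  13  s[14:],s[2:]  1  'd'
  14  s[2:],s[12:]  2  'de'
  15  s[12:],s[3:]  0  ''
  16  s[3:],s[13:]  1  'e'
  17  s[13:],s[11:]  2  'ed'
  18  s[11:],s[10:]  1  'e'
  19  s[10:],s[9:]  2  'ee'

n(n+1)/2 = 20·21/2 = 210
Σ LCP = 0 + 1 + 1 + 3 + 1 + 1 + 0 + 2 + 0 + 1 + 0 + 2 + 1 + 1 + 2 + 0 + 1 + 2 + 1 + 2 = 22
distinct = 210 − 22 = 188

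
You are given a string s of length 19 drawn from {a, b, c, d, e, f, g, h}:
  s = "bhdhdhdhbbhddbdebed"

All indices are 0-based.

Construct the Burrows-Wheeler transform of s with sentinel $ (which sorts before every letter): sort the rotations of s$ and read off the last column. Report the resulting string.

rank  rotation              last
    0  $bhdhdhdhbbhddbdebed  d
    1  bbhddbdebed$bhdhdhdh  h
    2  bdebed$bhdhdhdhbbhdd  d
    3  bed$bhdhdhdhbbhddbde  e
    4  bhddbdebed$bhdhdhdhb  b
    5  bhdhdhdhbbhddbdebed$  $
    6  d$bhdhdhdhbbhddbdebe  e
    7  dbdebed$bhdhdhdhbbhd  d
    8  ddbdebed$bhdhdhdhbbh  h
    9  debed$bhdhdhdhbbhddb  b
   10  dhbbhddbdebed$bhdhdh  h
   11  dhdhbbhddbdebed$bhdh  h
   12  dhdhdhbbhddbdebed$bh  h
   13  ebed$bhdhdhdhbbhddbd  d
   14  ed$bhdhdhdhbbhddbdeb  b
   15  hbbhddbdebed$bhdhdhd  d
   16  hddbdebed$bhdhdhdhbb  b
   17  hdhbbhddbdebed$bhdhd  d
   18  hdhdhbbhddbdebed$bhd  d
   19  hdhdhdhbbhddbdebed$b  b

dhdeb$edhbhhhdbdbddb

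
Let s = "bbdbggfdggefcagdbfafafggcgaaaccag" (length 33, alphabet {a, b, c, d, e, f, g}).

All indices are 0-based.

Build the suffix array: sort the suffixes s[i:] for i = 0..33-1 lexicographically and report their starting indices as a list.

rank | idx | suffix
   0 |  26 | aaaccag
   1 |  27 | aaccag
   2 |  28 | accag
   3 |  18 | afafggcgaaaccag
   4 |  20 | afggcgaaaccag
   5 |  31 | ag
   6 |  13 | agdbfafafggcgaaaccag
   7 |   0 | bbdbggfdggefcagdbfafafggcgaaaccag
   8 |   1 | bdbggfdggefcagdbfafafggcgaaaccag
   9 |  16 | bfafafggcgaaaccag
  10 |   3 | bggfdggefcagdbfafafggcgaaaccag
  11 |  30 | cag
  12 |  12 | cagdbfafafggcgaaaccag
  13 |  29 | ccag
  14 |  24 | cgaaaccag
  15 |  15 | dbfafafggcgaaaccag
  16 |   2 | dbggfdggefcagdbfafafggcgaaaccag
  17 |   7 | dggefcagdbfafafggcgaaaccag
  18 |  10 | efcagdbfafafggcgaaaccag
  19 |  17 | fafafggcgaaaccag
  20 |  19 | fafggcgaaaccag
  21 |  11 | fcagdbfafafggcgaaaccag
  22 |   6 | fdggefcagdbfafafggcgaaaccag
  23 |  21 | fggcgaaaccag
  24 |  32 | g
  25 |  25 | gaaaccag
  26 |  23 | gcgaaaccag
  27 |  14 | gdbfafafggcgaaaccag
  28 |   9 | gefcagdbfafafggcgaaaccag
  29 |   5 | gfdggefcagdbfafafggcgaaaccag
  30 |  22 | ggcgaaaccag
  31 |   8 | ggefcagdbfafafggcgaaaccag
  32 |   4 | ggfdggefcagdbfafafggcgaaaccag

[26, 27, 28, 18, 20, 31, 13, 0, 1, 16, 3, 30, 12, 29, 24, 15, 2, 7, 10, 17, 19, 11, 6, 21, 32, 25, 23, 14, 9, 5, 22, 8, 4]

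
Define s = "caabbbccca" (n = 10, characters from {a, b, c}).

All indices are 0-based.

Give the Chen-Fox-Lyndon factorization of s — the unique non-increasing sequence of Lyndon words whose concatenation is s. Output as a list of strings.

["c", "aabbbccc", "a"]

emit factor 1: 'c' (i=0, period=1)
emit factor 2: 'aabbbccc' (i=1, period=8)
emit factor 3: 'a' (i=9, period=1)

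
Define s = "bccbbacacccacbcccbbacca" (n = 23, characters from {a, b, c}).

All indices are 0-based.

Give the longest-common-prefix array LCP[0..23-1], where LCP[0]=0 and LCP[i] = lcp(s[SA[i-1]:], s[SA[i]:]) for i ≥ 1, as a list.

[0, 1, 2, 2, 3, 0, 3, 1, 4, 1, 3, 0, 2, 3, 1, 5, 2, 1, 3, 2, 6, 2, 3]

sorted suffixes:
  #0 SA[0]=22  'a'
  #1 SA[1]=5  'acacccacbcccbbacca'
  #2 SA[2]=11  'acbcccbbacca'
  #3 SA[3]=19  'acca'
  #4 SA[4]=7  'acccacbcccbbacca'
  #5 SA[5]=4  'bacacccacbcccbbacca'
  #6 SA[6]=18  'bacca'
  #7 SA[7]=3  'bbacacccacbcccbbacca'
  #8 SA[8]=17  'bbacca'
  #9 SA[9]=0  'bccbbacacccacbcccbbacca'
  #10 SA[10]=13  'bcccbbacca'
  #11 SA[11]=21  'ca'
  #12 SA[12]=10  'cacbcccbbacca'
  #13 SA[13]=6  'cacccacbcccbbacca'
  #14 SA[14]=2  'cbbacacccacbcccbbacca'
  #15 SA[15]=16  'cbbacca'
  #16 SA[16]=12  'cbcccbbacca'
  #17 SA[17]=20  'cca'
  #18 SA[18]=9  'ccacbcccbbacca'
  #19 SA[19]=1  'ccbbacacccacbcccbbacca'
  #20 SA[20]=15  'ccbbacca'
  #21 SA[21]=8  'cccacbcccbbacca'
  #22 SA[22]=14  'cccbbacca'

SA = [22, 5, 11, 19, 7, 4, 18, 3, 17, 0, 13, 21, 10, 6, 2, 16, 12, 20, 9, 1, 15, 8, 14]
i: (SA[i-1],SA[i]) lcp shared
  1: (22,5) 1 'a'
  2: (5,11) 2 'ac'
  3: (11,19) 2 'ac'
  4: (19,7) 3 'acc'
  5: (7,4) 0 ''
  6: (4,18) 3 'bac'
  7: (18,3) 1 'b'
  8: (3,17) 4 'bbac'
  9: (17,0) 1 'b'
  10: (0,13) 3 'bcc'
  11: (13,21) 0 ''
  12: (21,10) 2 'ca'
  13: (10,6) 3 'cac'
  14: (6,2) 1 'c'
  15: (2,16) 5 'cbbac'
  16: (16,12) 2 'cb'
  17: (12,20) 1 'c'
  18: (20,9) 3 'cca'
  19: (9,1) 2 'cc'
  20: (1,15) 6 'ccbbac'
  21: (15,8) 2 'cc'
  22: (8,14) 3 'ccc'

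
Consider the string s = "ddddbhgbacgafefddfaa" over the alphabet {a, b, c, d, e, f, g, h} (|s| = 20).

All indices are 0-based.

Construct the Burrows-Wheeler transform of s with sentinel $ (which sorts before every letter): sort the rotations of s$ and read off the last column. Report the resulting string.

aafbggdaddd$fdfdeachb

rank  rotation               last
    0  $ddddbhgbacgafefddfaa  a
    1  a$ddddbhgbacgafefddfa  a
    2  aa$ddddbhgbacgafefddf  f
    3  acgafefddfaa$ddddbhgb  b
    4  afefddfaa$ddddbhgbacg  g
    5  bacgafefddfaa$ddddbhg  g
    6  bhgbacgafefddfaa$dddd  d
    7  cgafefddfaa$ddddbhgba  a
    8  dbhgbacgafefddfaa$ddd  d
    9  ddbhgbacgafefddfaa$dd  d
   10  dddbhgbacgafefddfaa$d  d
   11  ddddbhgbacgafefddfaa$  $
   12  ddfaa$ddddbhgbacgafef  f
   13  dfaa$ddddbhgbacgafefd  d
   14  efddfaa$ddddbhgbacgaf  f
   15  faa$ddddbhgbacgafefdd  d
   16  fddfaa$ddddbhgbacgafe  e
   17  fefddfaa$ddddbhgbacga  a
   18  gafefddfaa$ddddbhgbac  c
   19  gbacgafefddfaa$ddddbh  h
   20  hgbacgafefddfaa$ddddb  b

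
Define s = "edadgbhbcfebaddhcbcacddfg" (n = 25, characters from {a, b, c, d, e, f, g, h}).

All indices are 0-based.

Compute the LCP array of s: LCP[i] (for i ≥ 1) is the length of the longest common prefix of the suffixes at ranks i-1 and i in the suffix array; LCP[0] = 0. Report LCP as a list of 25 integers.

[0, 1, 2, 0, 1, 2, 1, 0, 1, 1, 1, 0, 1, 2, 1, 1, 1, 0, 1, 0, 1, 0, 1, 0, 1]

sorted suffixes:
  #0 SA[0]=19  'acddfg'
  #1 SA[1]=12  'addhcbcacddfg'
  #2 SA[2]=2  'adgbhbcfebaddhcbcacddfg'
  #3 SA[3]=11  'baddhcbcacddfg'
  #4 SA[4]=17  'bcacddfg'
  #5 SA[5]=7  'bcfebaddhcbcacddfg'
  #6 SA[6]=5  'bhbcfebaddhcbcacddfg'
  #7 SA[7]=18  'cacddfg'
  #8 SA[8]=16  'cbcacddfg'
  #9 SA[9]=20  'cddfg'
  #10 SA[10]=8  'cfebaddhcbcacddfg'
  #11 SA[11]=1  'dadgbhbcfebaddhcbcacddfg'
  #12 SA[12]=21  'ddfg'
  #13 SA[13]=13  'ddhcbcacddfg'
  #14 SA[14]=22  'dfg'
  #15 SA[15]=3  'dgbhbcfebaddhcbcacddfg'
  #16 SA[16]=14  'dhcbcacddfg'
  #17 SA[17]=10  'ebaddhcbcacddfg'
  #18 SA[18]=0  'edadgbhbcfebaddhcbcacddfg'
  #19 SA[19]=9  'febaddhcbcacddfg'
  #20 SA[20]=23  'fg'
  #21 SA[21]=24  'g'
  #22 SA[22]=4  'gbhbcfebaddhcbcacddfg'
  #23 SA[23]=6  'hbcfebaddhcbcacddfg'
  #24 SA[24]=15  'hcbcacddfg'

SA = [19, 12, 2, 11, 17, 7, 5, 18, 16, 20, 8, 1, 21, 13, 22, 3, 14, 10, 0, 9, 23, 24, 4, 6, 15]
[i] adj suffixes → lcp
  [1] 19/12 → 1 ('a')
  [2] 12/2 → 2 ('ad')
  [3] 2/11 → 0 ('')
  [4] 11/17 → 1 ('b')
  [5] 17/7 → 2 ('bc')
  [6] 7/5 → 1 ('b')
  [7] 5/18 → 0 ('')
  [8] 18/16 → 1 ('c')
  [9] 16/20 → 1 ('c')
  [10] 20/8 → 1 ('c')
  [11] 8/1 → 0 ('')
  [12] 1/21 → 1 ('d')
  [13] 21/13 → 2 ('dd')
  [14] 13/22 → 1 ('d')
  [15] 22/3 → 1 ('d')
  [16] 3/14 → 1 ('d')
  [17] 14/10 → 0 ('')
  [18] 10/0 → 1 ('e')
  [19] 0/9 → 0 ('')
  [20] 9/23 → 1 ('f')
  [21] 23/24 → 0 ('')
  [22] 24/4 → 1 ('g')
  [23] 4/6 → 0 ('')
  [24] 6/15 → 1 ('h')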